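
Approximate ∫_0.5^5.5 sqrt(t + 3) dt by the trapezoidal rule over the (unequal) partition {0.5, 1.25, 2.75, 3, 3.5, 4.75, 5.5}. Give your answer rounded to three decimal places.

Subinterval widths: 0.75, 1.5, 0.25, 0.5, 1.25, 0.75.
f(0.5) ≈ 1.871, f(1.25) ≈ 2.062, f(2.75) ≈ 2.398, f(3) ≈ 2.449, f(3.5) ≈ 2.550, f(4.75) ≈ 2.784, f(5.5) ≈ 2.915.
On each subinterval the trapezoid contributes (Δt_i/2)·[f(t_{i-1}) + f(t_i)].
Sum ≈ 12.146.

12.146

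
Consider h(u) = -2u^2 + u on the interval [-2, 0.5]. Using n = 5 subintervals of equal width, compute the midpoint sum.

Δu = (0.5 − (-2))/5 = 0.5.
Midpoints: -1.75, -1.25, -0.75, -0.25, 0.25.
h(-1.75) = -7.875, h(-1.25) = -4.375, h(-0.75) = -1.875, h(-0.25) = -0.375, h(0.25) = 0.125.
Sum = Δu · [h(-1.75) + h(-1.25) + h(-0.75) + h(-0.25) + h(0.25)].
Sum = -7.1875.

-7.1875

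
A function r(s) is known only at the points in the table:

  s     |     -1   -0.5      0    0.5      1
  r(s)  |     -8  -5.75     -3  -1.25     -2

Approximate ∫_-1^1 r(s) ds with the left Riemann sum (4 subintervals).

-9

Δs = 0.5.
Sum = 0.5·[(-8) + (-5.75) + (-3) + (-1.25)] = -9.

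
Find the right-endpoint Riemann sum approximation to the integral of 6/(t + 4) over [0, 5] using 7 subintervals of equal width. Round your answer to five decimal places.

4.58071

Δt = (5 − 0)/7 = 5/7.
Right endpoints: 5/7, 10/7, 15/7, 20/7, 25/7, 30/7, 5.
f(5/7) = 14/11, f(10/7) = 21/19, f(15/7) = 42/43, f(20/7) = 0.875, f(25/7) = 42/53, f(30/7) = 21/29, f(5) = 2/3.
Sum = Δt · [f(5/7) + f(10/7) + f(15/7) + ...].
Sum ≈ 4.58071.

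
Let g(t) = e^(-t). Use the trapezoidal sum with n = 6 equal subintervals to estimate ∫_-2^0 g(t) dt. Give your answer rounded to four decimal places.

Δt = (0 − (-2))/6 = 1/3.
g(-2) ≈ 7.3891, g(-5/3) ≈ 5.2945, g(-4/3) ≈ 3.7937, g(-1) ≈ 2.7183, g(-2/3) ≈ 1.9477, g(-1/3) ≈ 1.3956, g(0) ≈ 1.0000.
T_6 = (Δt/2)·[g(t_0) + 2g(t_1) + ... + 2g(t_{5}) + g(t_6)].
Sum ≈ 6.4481.

6.4481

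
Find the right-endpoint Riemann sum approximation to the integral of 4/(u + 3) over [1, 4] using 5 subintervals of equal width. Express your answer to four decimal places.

Δu = (4 − 1)/5 = 0.6.
Right endpoints: 1.6, 2.2, 2.8, 3.4, 4.
f(1.6) = 20/23, f(2.2) = 10/13, f(2.8) = 20/29, f(3.4) = 0.625, f(4) = 4/7.
Sum = Δu · [f(1.6) + f(2.2) + f(2.8) + f(3.4) + f(4)].
Sum ≈ 2.1149.

2.1149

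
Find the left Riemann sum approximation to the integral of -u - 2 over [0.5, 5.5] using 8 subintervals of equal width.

-23.4375

Δu = (5.5 − 0.5)/8 = 0.625.
Left endpoints: 0.5, 1.125, 1.75, 2.375, 3, 3.625, 4.25, 4.875.
f(0.5) = -2.5, f(1.125) = -3.125, f(1.75) = -3.75, f(2.375) = -4.375, f(3) = -5, f(3.625) = -5.625, f(4.25) = -6.25, f(4.875) = -6.875.
Sum = Δu · [f(0.5) + f(1.125) + f(1.75) + ...].
Sum = -23.4375.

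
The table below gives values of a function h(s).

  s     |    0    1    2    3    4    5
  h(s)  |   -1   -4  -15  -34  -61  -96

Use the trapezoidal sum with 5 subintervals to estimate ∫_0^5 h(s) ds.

Δs = 1.
T_5 = (1/2)·[(-1) + 2·(-4) + 2·(-15) + 2·(-34) + 2·(-61) + (-96)] = -162.5.

-162.5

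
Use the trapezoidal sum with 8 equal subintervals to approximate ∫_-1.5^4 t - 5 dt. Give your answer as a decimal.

-20.625

Δt = (4 − (-1.5))/8 = 0.6875.
f(-1.5) = -6.5, f(-0.8125) = -5.8125, f(-0.125) = -5.125, f(0.5625) = -4.4375, f(1.25) = -3.75, f(1.9375) = -3.0625, f(2.625) = -2.375, f(3.3125) = -1.6875, f(4) = -1.
T_8 = (Δt/2)·[f(t_0) + 2f(t_1) + ... + 2f(t_{7}) + f(t_8)].
Sum = -20.625.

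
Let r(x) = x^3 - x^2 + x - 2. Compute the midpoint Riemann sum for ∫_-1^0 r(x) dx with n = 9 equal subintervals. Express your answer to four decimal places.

Δx = (0 − (-1))/9 = 1/9.
Midpoints: -17/18, -5/6, -13/18, -11/18, -0.5, -7/18, -5/18, -1/6, -1/18.
r(-17/18) = -27287/5832, r(-5/6) = -887/216, r(-13/18) = -21115/5832, r(-11/18) = -18737/5832, r(-0.5) = -2.875, r(-7/18) = -15157/5832, r(-5/18) = -13859/5832, r(-1/6) = -475/216, r(-1/18) = -12007/5832.
Sum = Δx · [r(-17/18) + r(-5/6) + r(-13/18) + ...].
Sum ≈ -3.0808.

-3.0808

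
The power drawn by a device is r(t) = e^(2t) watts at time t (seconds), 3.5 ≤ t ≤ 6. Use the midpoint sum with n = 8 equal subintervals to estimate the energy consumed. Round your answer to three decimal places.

Δt = (6 − 3.5)/8 = 0.3125.
Midpoints: 3.65625, 3.96875, 4.28125, 4.59375, 4.90625, 5.21875, 5.53125, 5.84375.
r(3.65625) ≈ 1498.920, r(3.96875) ≈ 2800.351, r(4.28125) ≈ 5231.744, r(4.59375) ≈ 9774.185, r(4.90625) ≈ 18260.582, r(5.21875) ≈ 34115.258, r(5.53125) ≈ 63735.692, r(5.84375) ≈ 119073.949.
Sum = Δt · [r(3.65625) + r(3.96875) + r(4.28125) + ...].
Sum ≈ 79528.338.

79528.338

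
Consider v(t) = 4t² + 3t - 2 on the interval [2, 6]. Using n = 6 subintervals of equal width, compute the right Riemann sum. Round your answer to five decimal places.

Δt = (6 − 2)/6 = 2/3.
Right endpoints: 8/3, 10/3, 4, 14/3, 16/3, 6.
v(8/3) = 310/9, v(10/3) = 472/9, v(4) = 74, v(14/3) = 892/9, v(16/3) = 1150/9, v(6) = 160.
Sum = Δt · [v(8/3) + v(10/3) + v(4) + ...].
Sum ≈ 365.18519.

365.18519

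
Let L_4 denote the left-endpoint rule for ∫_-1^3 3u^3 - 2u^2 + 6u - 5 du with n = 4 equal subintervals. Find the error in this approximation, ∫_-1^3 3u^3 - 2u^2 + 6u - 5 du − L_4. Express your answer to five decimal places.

41.33333

Exact integral: ∫_-1^3 f(u) du ≈ 45.3333333.
L_4 = 4.
Error ≈ 45.3333333 − 4 ≈ 41.33333.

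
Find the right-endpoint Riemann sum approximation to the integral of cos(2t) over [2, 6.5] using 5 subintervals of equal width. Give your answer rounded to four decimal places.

Δt = (6.5 − 2)/5 = 0.9.
Right endpoints: 2.9, 3.8, 4.7, 5.6, 6.5.
f(2.9) ≈ 0.8855, f(3.8) ≈ 0.2513, f(4.7) ≈ -0.9997, f(5.6) ≈ 0.2030, f(6.5) ≈ 0.9074.
Sum = Δt · [f(2.9) + f(3.8) + f(4.7) + f(5.6) + f(6.5)].
Sum ≈ 1.1228.

1.1228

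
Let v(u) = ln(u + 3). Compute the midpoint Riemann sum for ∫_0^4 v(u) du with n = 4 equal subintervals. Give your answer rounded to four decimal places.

6.3334

Δu = (4 − 0)/4 = 1.
Midpoints: 0.5, 1.5, 2.5, 3.5.
v(0.5) ≈ 1.2528, v(1.5) ≈ 1.5041, v(2.5) ≈ 1.7047, v(3.5) ≈ 1.8718.
Sum = Δu · [v(0.5) + v(1.5) + v(2.5) + v(3.5)].
Sum ≈ 6.3334.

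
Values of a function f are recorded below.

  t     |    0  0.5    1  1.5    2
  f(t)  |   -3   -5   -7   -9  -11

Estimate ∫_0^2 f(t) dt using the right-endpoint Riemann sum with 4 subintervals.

-16

Δt = 0.5.
Sum = 0.5·[(-5) + (-7) + (-9) + (-11)] = -16.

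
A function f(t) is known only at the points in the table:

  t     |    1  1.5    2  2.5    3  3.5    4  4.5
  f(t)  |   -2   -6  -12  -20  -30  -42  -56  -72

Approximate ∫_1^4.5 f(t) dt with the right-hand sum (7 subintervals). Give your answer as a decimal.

-119

Δt = 0.5.
Sum = 0.5·[(-6) + (-12) + (-20) + (-30) + (-42) + (-56) + (-72)] = -119.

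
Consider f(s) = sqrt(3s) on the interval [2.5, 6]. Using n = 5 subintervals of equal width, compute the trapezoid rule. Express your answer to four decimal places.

Δs = (6 − 2.5)/5 = 0.7.
f(2.5) ≈ 2.7386, f(3.2) ≈ 3.0984, f(3.9) ≈ 3.4205, f(4.6) ≈ 3.7148, f(5.3) ≈ 3.9875, f(6) ≈ 4.2426.
T_5 = (Δs/2)·[f(s_0) + 2f(s_1) + ... + 2f(s_{4}) + f(s_5)].
Sum ≈ 12.3983.

12.3983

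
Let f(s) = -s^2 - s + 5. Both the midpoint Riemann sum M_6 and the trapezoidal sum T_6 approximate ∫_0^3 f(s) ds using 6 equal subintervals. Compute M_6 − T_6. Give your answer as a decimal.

M_6 = 1.5625.
T_6 = 1.375.
M_6 − T_6 = 0.1875.

0.1875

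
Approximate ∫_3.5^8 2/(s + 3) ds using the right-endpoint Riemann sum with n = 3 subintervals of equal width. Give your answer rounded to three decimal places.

0.964

Δs = (8 − 3.5)/3 = 1.5.
Right endpoints: 5, 6.5, 8.
f(5) = 0.25, f(6.5) = 4/19, f(8) = 2/11.
Sum = Δs · [f(5) + f(6.5) + f(8)].
Sum ≈ 0.964.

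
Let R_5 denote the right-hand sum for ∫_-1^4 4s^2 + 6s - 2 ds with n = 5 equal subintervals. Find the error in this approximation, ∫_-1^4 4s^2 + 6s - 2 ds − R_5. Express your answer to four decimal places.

Exact integral: ∫_-1^4 f(s) ds ≈ 121.666667.
R_5 = 170.
Error ≈ 121.666667 − 170 ≈ -48.3333.

-48.3333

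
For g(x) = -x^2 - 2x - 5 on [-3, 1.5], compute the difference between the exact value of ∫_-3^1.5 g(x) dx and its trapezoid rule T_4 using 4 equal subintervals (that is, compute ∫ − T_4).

Exact integral: ∫_-3^1.5 g(x) dx = -25.875.
T_4 = -26.82421875.
Error = -25.875 − (-26.82421875) = 0.94921875.

0.94921875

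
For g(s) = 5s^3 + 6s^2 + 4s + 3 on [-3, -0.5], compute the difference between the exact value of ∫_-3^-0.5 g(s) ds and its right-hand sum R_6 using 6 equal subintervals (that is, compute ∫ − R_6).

-17.67578125

Exact integral: ∫_-3^-0.5 g(s) ds = -57.421875.
R_6 = -39.74609375.
Error = -57.421875 − (-39.74609375) = -17.67578125.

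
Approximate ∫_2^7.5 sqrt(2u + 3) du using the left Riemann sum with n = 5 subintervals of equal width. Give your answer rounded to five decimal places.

Δu = (7.5 − 2)/5 = 1.1.
Left endpoints: 2, 3.1, 4.2, 5.3, 6.4.
f(2) ≈ 2.64575, f(3.1) ≈ 3.03315, f(4.2) ≈ 3.37639, f(5.3) ≈ 3.68782, f(6.4) ≈ 3.97492.
Sum = Δu · [f(2) + f(3.1) + f(4.2) + f(5.3) + f(6.4)].
Sum ≈ 18.38983.

18.38983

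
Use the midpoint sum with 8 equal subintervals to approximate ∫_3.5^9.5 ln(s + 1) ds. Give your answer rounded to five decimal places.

11.92406

Δs = (9.5 − 3.5)/8 = 0.75.
Midpoints: 3.875, 4.625, 5.375, 6.125, 6.875, 7.625, 8.375, 9.125.
f(3.875) ≈ 1.58412, f(4.625) ≈ 1.72722, f(5.375) ≈ 1.85238, f(6.125) ≈ 1.96361, f(6.875) ≈ 2.06369, f(7.625) ≈ 2.15466, f(8.375) ≈ 2.23805, f(9.125) ≈ 2.31501.
Sum = Δs · [f(3.875) + f(4.625) + f(5.375) + ...].
Sum ≈ 11.92406.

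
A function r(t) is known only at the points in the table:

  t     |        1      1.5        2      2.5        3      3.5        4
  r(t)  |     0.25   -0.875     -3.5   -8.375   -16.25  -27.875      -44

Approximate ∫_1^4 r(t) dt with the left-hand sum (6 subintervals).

Δt = 0.5.
Sum = 0.5·[0.25 + (-0.875) + (-3.5) + (-8.375) + (-16.25) + (-27.875)] = -28.3125.

-28.3125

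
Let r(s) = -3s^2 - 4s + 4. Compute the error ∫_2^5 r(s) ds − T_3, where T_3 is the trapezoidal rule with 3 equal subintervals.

1.5

Exact integral: ∫_2^5 r(s) ds = -147.
T_3 = -148.5.
Error = -147 − (-148.5) = 1.5.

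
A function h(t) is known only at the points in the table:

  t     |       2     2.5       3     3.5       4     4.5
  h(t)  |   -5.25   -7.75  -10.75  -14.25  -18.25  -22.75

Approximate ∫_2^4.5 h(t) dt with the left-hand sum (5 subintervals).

Δt = 0.5.
Sum = 0.5·[(-5.25) + (-7.75) + (-10.75) + (-14.25) + (-18.25)] = -28.125.

-28.125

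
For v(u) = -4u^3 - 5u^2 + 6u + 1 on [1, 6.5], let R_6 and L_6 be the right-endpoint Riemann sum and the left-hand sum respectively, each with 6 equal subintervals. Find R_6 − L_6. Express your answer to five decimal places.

R_6 ≈ -2730.4189815.
L_6 ≈ -1568.3148148.
R_6 − L_6 ≈ -1162.10417.

-1162.10417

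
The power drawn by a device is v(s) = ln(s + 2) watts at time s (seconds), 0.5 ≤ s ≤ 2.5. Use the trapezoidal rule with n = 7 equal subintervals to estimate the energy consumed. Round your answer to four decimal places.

2.4764

Δs = (2.5 − 0.5)/7 = 2/7.
v(0.5) ≈ 0.9163, v(11/14) ≈ 1.0245, v(15/14) ≈ 1.1221, v(19/14) ≈ 1.2111, v(23/14) ≈ 1.2928, v(27/14) ≈ 1.3683, v(31/14) ≈ 1.4385, v(2.5) ≈ 1.5041.
T_7 = (Δs/2)·[v(s_0) + 2v(s_1) + ... + 2v(s_{6}) + v(s_7)].
Sum ≈ 2.4764.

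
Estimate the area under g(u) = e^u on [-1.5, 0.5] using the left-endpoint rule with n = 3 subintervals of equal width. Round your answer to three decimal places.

Δu = (0.5 − (-1.5))/3 = 2/3.
Left endpoints: -1.5, -5/6, -1/6.
g(-1.5) ≈ 0.223, g(-5/6) ≈ 0.435, g(-1/6) ≈ 0.846.
Sum = Δu · [g(-1.5) + g(-5/6) + g(-1/6)].
Sum ≈ 1.003.

1.003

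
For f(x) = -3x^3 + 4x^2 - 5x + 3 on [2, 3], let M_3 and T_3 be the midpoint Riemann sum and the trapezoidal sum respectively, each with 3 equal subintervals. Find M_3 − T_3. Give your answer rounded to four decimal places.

0.5139

M_3 ≈ -32.745370.
T_3 ≈ -33.259259.
M_3 − T_3 ≈ 0.5139.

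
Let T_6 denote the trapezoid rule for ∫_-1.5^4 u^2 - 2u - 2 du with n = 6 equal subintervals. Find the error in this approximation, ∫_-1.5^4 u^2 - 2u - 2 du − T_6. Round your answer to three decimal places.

Exact integral: ∫_-1.5^4 f(u) du ≈ -2.29167.
T_6 ≈ -1.52141.
Error ≈ -2.29167 − (-1.52141) ≈ -0.770.

-0.770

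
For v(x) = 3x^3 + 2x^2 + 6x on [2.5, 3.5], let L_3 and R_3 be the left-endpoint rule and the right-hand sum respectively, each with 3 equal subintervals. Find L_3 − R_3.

-33.25

L_3 ≈ 103.32870.
R_3 ≈ 136.57870.
L_3 − R_3 = -33.25.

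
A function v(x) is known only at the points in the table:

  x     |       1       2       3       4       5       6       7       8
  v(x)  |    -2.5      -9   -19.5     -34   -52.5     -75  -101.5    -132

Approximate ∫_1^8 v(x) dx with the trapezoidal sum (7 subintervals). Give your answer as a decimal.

Δx = 1.
T_7 = (1/2)·[(-2.5) + 2·(-9) + 2·(-19.5) + 2·(-34) + 2·(-52.5) + 2·(-75) + 2·(-101.5) + (-132)] = -358.75.

-358.75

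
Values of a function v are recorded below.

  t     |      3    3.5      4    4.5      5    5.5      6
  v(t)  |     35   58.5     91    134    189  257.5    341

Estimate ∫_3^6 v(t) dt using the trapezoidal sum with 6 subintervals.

459

Δt = 0.5.
T_6 = (0.5/2)·[35 + 2·58.5 + 2·91 + 2·134 + 2·189 + 2·257.5 + 341] = 459.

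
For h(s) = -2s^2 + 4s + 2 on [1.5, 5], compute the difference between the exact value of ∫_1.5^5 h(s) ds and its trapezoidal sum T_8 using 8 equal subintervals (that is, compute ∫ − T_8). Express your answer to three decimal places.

0.223

Exact integral: ∫_1.5^5 h(s) ds ≈ -28.58333.
T_8 ≈ -28.80664.
Error ≈ -28.58333 − (-28.80664) ≈ 0.223.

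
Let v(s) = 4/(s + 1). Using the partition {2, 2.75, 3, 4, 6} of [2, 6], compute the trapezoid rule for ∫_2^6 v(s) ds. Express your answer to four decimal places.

3.4298

Subinterval widths: 0.75, 0.25, 1, 2.
v(2) = 4/3, v(2.75) = 16/15, v(3) = 1, v(4) = 0.8, v(6) = 4/7.
On each subinterval the trapezoid contributes (Δs_i/2)·[v(s_{i-1}) + v(s_i)].
Sum ≈ 3.4298.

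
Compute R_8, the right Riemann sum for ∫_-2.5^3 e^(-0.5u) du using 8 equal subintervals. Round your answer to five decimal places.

Δu = (3 − (-2.5))/8 = 0.6875.
Right endpoints: -1.8125, -1.125, -0.4375, 0.25, 0.9375, 1.625, 2.3125, 3.
f(-1.8125) ≈ 2.47502, f(-1.125) ≈ 1.75505, f(-0.4375) ≈ 1.24452, f(0.25) ≈ 0.88250, f(0.9375) ≈ 0.62578, f(1.625) ≈ 0.44375, f(2.3125) ≈ 0.31466, f(3) ≈ 0.22313.
Sum = Δu · [f(-1.8125) + f(-1.125) + f(-0.4375) + ...].
Sum ≈ 5.47554.

5.47554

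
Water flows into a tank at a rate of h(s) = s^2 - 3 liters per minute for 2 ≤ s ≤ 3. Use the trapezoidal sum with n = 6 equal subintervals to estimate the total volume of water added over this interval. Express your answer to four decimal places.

Δs = (3 − 2)/6 = 1/6.
h(2) = 1, h(13/6) = 61/36, h(7/3) = 22/9, h(2.5) = 3.25, h(8/3) = 37/9, h(17/6) = 181/36, h(3) = 6.
T_6 = (Δs/2)·[h(s_0) + 2h(s_1) + ... + 2h(s_{5}) + h(s_6)].
Sum ≈ 3.3380.

3.3380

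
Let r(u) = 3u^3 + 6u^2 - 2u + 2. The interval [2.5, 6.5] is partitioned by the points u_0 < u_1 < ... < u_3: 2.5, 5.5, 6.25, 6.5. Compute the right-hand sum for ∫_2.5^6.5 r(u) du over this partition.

Subinterval widths: 3, 0.75, 0.25.
Right endpoints: 5.5, 6.25, 6.5.
r(5.5) = 671.625, r(6.25) = 956.296875, r(6.5) = 1066.375.
Sum = Σ Δu_i · r(u_i).
Sum = 2998.69140625.

2998.69140625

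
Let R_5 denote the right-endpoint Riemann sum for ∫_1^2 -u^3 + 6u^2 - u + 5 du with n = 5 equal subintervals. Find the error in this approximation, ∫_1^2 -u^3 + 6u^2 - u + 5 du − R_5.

-1.01

Exact integral: ∫_1^2 f(u) du = 13.75.
R_5 = 14.76.
Error = 13.75 − 14.76 = -1.01.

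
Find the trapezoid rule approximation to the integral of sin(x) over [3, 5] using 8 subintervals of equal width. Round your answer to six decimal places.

-1.267014

Δx = (5 − 3)/8 = 0.25.
f(3) ≈ 0.141120, f(3.25) ≈ -0.108195, f(3.5) ≈ -0.350783, f(3.75) ≈ -0.571561, f(4) ≈ -0.756802, f(4.25) ≈ -0.894989, f(4.5) ≈ -0.977530, f(4.75) ≈ -0.999293, f(5) ≈ -0.958924.
T_8 = (Δx/2)·[f(x_0) + 2f(x_1) + ... + 2f(x_{7}) + f(x_8)].
Sum ≈ -1.267014.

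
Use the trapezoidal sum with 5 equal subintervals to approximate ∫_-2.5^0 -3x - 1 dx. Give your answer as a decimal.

6.875

Δx = (0 − (-2.5))/5 = 0.5.
f(-2.5) = 6.5, f(-2) = 5, f(-1.5) = 3.5, f(-1) = 2, f(-0.5) = 0.5, f(0) = -1.
T_5 = (Δx/2)·[f(x_0) + 2f(x_1) + ... + 2f(x_{4}) + f(x_5)].
Sum = 6.875.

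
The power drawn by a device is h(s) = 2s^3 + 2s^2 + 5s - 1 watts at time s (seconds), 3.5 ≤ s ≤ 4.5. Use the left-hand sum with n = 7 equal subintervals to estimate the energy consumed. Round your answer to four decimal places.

Δs = (4.5 − 3.5)/7 = 1/7.
Left endpoints: 3.5, 51/14, 53/14, 55/14, 57/14, 59/14, 61/14.
h(3.5) = 126.75, h(51/14) = 192683/1372, h(53/14) = 212801/1372, h(55/14) = 234303/1372, h(57/14) = 257237/1372, h(59/14) = 281651/1372, h(61/14) = 307593/1372.
Sum = Δs · [h(3.5) + h(51/14) + h(53/14) + ...].
Sum ≈ 172.8622.

172.8622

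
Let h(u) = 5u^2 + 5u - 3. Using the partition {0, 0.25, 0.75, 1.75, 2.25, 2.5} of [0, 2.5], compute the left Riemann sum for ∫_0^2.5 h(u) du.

21.015625

Subinterval widths: 0.25, 0.5, 1, 0.5, 0.25.
Left endpoints: 0, 0.25, 0.75, 1.75, 2.25.
h(0) = -3, h(0.25) = -1.4375, h(0.75) = 3.5625, h(1.75) = 21.0625, h(2.25) = 33.5625.
Sum = Σ Δu_i · h(u_i).
Sum = 21.015625.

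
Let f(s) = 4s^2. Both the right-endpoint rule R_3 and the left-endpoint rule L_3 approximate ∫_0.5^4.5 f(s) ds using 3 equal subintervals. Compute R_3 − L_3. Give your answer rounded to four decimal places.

R_3 ≈ 179.407407.
L_3 ≈ 72.740741.
R_3 − L_3 ≈ 106.6667.

106.6667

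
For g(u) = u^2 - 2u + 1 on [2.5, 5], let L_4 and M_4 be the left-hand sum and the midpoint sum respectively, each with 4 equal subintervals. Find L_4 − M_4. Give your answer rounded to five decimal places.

-4.05273

L_4 = 16.07421875.
M_4 ≈ 20.1269531.
L_4 − M_4 ≈ -4.05273.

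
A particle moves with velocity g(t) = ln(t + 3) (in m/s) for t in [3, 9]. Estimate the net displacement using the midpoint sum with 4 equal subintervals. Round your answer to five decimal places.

Δt = (9 − 3)/4 = 1.5.
Midpoints: 3.75, 5.25, 6.75, 8.25.
g(3.75) ≈ 1.90954, g(5.25) ≈ 2.11021, g(6.75) ≈ 2.27727, g(8.25) ≈ 2.42037.
Sum = Δt · [g(3.75) + g(5.25) + g(6.75) + g(8.25)].
Sum ≈ 13.07609.

13.07609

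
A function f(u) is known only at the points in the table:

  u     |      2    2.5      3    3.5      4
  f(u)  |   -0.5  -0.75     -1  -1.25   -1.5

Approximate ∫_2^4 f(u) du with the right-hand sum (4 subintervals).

-2.25

Δu = 0.5.
Sum = 0.5·[(-0.75) + (-1) + (-1.25) + (-1.5)] = -2.25.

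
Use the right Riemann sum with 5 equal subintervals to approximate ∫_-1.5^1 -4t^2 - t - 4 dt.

-15

Δt = (1 − (-1.5))/5 = 0.5.
Right endpoints: -1, -0.5, 0, 0.5, 1.
f(-1) = -7, f(-0.5) = -4.5, f(0) = -4, f(0.5) = -5.5, f(1) = -9.
Sum = Δt · [f(-1) + f(-0.5) + f(0) + f(0.5) + f(1)].
Sum = -15.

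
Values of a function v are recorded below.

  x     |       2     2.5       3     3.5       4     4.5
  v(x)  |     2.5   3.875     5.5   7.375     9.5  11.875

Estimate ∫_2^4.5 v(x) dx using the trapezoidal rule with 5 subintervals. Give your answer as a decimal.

Δx = 0.5.
T_5 = (0.5/2)·[2.5 + 2·3.875 + 2·5.5 + 2·7.375 + 2·9.5 + 11.875] = 16.71875.

16.71875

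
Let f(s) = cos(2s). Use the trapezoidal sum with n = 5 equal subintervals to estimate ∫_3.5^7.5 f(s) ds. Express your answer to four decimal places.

Δs = (7.5 − 3.5)/5 = 0.8.
f(3.5) ≈ 0.7539, f(4.3) ≈ -0.6787, f(5.1) ≈ -0.7143, f(5.9) ≈ 0.7204, f(6.7) ≈ 0.6722, f(7.5) ≈ -0.7597.
T_5 = (Δs/2)·[f(s_0) + 2f(s_1) + ... + 2f(s_{4}) + f(s_5)].
Sum ≈ -0.0026.

-0.0026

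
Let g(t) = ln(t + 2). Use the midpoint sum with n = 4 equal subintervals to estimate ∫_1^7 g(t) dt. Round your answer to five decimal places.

Δt = (7 − 1)/4 = 1.5.
Midpoints: 1.75, 3.25, 4.75, 6.25.
g(1.75) ≈ 1.32176, g(3.25) ≈ 1.65823, g(4.75) ≈ 1.90954, g(6.25) ≈ 2.11021.
Sum = Δt · [g(1.75) + g(3.25) + g(4.75) + g(6.25)].
Sum ≈ 10.49961.

10.49961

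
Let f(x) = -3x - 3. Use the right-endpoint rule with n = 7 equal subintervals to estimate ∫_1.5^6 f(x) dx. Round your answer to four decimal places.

-68.4643

Δx = (6 − 1.5)/7 = 9/14.
Right endpoints: 15/7, 39/14, 24/7, 57/14, 33/7, 75/14, 6.
f(15/7) = -66/7, f(39/14) = -159/14, f(24/7) = -93/7, f(57/14) = -213/14, f(33/7) = -120/7, f(75/14) = -267/14, f(6) = -21.
Sum = Δx · [f(15/7) + f(39/14) + f(24/7) + ...].
Sum ≈ -68.4643.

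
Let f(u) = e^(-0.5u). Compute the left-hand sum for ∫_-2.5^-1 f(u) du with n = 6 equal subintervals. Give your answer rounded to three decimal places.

3.918

Δu = (-1 − (-2.5))/6 = 0.25.
Left endpoints: -2.5, -2.25, -2, -1.75, -1.5, -1.25.
f(-2.5) ≈ 3.490, f(-2.25) ≈ 3.080, f(-2) ≈ 2.718, f(-1.75) ≈ 2.399, f(-1.5) ≈ 2.117, f(-1.25) ≈ 1.868.
Sum = Δu · [f(-2.5) + f(-2.25) + f(-2) + ...].
Sum ≈ 3.918.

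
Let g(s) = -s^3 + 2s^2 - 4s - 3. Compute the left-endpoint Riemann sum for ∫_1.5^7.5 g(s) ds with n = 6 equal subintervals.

Δs = (7.5 − 1.5)/6 = 1.
Left endpoints: 1.5, 2.5, 3.5, 4.5, 5.5, 6.5.
g(1.5) = -7.875, g(2.5) = -16.125, g(3.5) = -35.375, g(4.5) = -71.625, g(5.5) = -130.875, g(6.5) = -219.125.
Sum = Δs · [g(1.5) + g(2.5) + g(3.5) + ...].
Sum = -481.

-481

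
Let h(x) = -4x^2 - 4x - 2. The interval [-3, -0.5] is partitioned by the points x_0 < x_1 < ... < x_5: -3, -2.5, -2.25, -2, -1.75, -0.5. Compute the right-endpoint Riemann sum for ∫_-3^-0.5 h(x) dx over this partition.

Subinterval widths: 0.5, 0.25, 0.25, 0.25, 1.25.
Right endpoints: -2.5, -2.25, -2, -1.75, -0.5.
h(-2.5) = -17, h(-2.25) = -13.25, h(-2) = -10, h(-1.75) = -7.25, h(-0.5) = -1.
Sum = Σ Δx_i · h(x_i).
Sum = -17.375.

-17.375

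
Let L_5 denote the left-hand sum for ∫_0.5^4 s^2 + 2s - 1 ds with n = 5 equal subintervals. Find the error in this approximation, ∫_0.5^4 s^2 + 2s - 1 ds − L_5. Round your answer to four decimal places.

7.6767

Exact integral: ∫_0.5^4 f(s) ds ≈ 33.541667.
L_5 = 25.865.
Error ≈ 33.541667 − 25.865 ≈ 7.6767.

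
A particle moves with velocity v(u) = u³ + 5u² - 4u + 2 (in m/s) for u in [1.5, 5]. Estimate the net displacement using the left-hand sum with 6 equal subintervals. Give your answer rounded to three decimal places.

Δu = (5 − 1.5)/6 = 7/12.
Left endpoints: 1.5, 25/12, 8/3, 3.25, 23/6, 53/12.
v(1.5) = 10.625, v(25/12) = 42181/1728, v(8/3) = 1238/27, v(3.25) = 76.140625, v(23/6) = 25157/216, v(53/12) = 290345/1728.
Sum = Δu · [v(1.5) + v(25/12) + v(8/3) + ...].
Sum ≈ 257.553.

257.553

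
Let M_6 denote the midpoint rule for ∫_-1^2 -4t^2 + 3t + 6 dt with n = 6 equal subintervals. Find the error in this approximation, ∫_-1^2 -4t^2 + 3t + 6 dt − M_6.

Exact integral: ∫_-1^2 f(t) dt = 10.5.
M_6 = 10.75.
Error = 10.5 − 10.75 = -0.25.

-0.25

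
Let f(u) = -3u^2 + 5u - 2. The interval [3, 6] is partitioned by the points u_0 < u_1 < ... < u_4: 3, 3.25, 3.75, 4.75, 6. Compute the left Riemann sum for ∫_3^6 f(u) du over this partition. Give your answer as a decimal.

-95.078125

Subinterval widths: 0.25, 0.5, 1, 1.25.
Left endpoints: 3, 3.25, 3.75, 4.75.
f(3) = -14, f(3.25) = -17.4375, f(3.75) = -25.4375, f(4.75) = -45.9375.
Sum = Σ Δu_i · f(u_i).
Sum = -95.078125.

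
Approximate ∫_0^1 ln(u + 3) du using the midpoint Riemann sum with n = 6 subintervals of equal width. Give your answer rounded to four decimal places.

1.2494

Δu = (1 − 0)/6 = 1/6.
Midpoints: 1/12, 0.25, 5/12, 7/12, 0.75, 11/12.
f(1/12) ≈ 1.1260, f(0.25) ≈ 1.1787, f(5/12) ≈ 1.2287, f(7/12) ≈ 1.2763, f(0.75) ≈ 1.3218, f(11/12) ≈ 1.3652.
Sum = Δu · [f(1/12) + f(0.25) + f(5/12) + ...].
Sum ≈ 1.2494.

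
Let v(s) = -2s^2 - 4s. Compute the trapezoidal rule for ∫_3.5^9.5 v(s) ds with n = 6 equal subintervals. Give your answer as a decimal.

-701

Δs = (9.5 − 3.5)/6 = 1.
v(3.5) = -38.5, v(4.5) = -58.5, v(5.5) = -82.5, v(6.5) = -110.5, v(7.5) = -142.5, v(8.5) = -178.5, v(9.5) = -218.5.
T_6 = (Δs/2)·[v(s_0) + 2v(s_1) + ... + 2v(s_{5}) + v(s_6)].
Sum = -701.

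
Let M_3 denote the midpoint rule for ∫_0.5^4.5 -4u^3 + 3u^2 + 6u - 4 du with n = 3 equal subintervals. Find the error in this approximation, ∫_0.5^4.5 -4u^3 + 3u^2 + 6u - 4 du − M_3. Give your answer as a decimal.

-16

Exact integral: ∫_0.5^4.5 f(u) du = -275.
M_3 = -259.
Error = -275 − (-259) = -16.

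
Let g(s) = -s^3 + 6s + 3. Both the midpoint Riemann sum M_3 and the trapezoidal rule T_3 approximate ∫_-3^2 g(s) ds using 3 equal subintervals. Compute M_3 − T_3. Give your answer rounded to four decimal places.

-5.2083

M_3 ≈ 14.513889.
T_3 ≈ 19.722222.
M_3 − T_3 ≈ -5.2083.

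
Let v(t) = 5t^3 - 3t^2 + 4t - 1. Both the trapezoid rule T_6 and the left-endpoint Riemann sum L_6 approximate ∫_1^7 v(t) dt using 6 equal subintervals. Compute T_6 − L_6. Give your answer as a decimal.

T_6 = 2805.
L_6 = 2010.
T_6 − L_6 = 795.

795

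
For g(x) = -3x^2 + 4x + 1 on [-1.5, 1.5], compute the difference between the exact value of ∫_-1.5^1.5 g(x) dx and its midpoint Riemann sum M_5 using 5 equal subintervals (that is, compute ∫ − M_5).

-0.27

Exact integral: ∫_-1.5^1.5 g(x) dx = -3.75.
M_5 = -3.48.
Error = -3.75 − (-3.48) = -0.27.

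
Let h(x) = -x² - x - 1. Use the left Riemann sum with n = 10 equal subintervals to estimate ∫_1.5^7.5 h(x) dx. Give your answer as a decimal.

Δx = (7.5 − 1.5)/10 = 0.6.
Left endpoints: 1.5, 2.1, 2.7, 3.3, 3.9, 4.5, 5.1, 5.7, 6.3, 6.9.
h(1.5) = -4.75, h(2.1) = -7.51, h(2.7) = -10.99, h(3.3) = -15.19, h(3.9) = -20.11, h(4.5) = -25.75, h(5.1) = -32.11, h(5.7) = -39.19, h(6.3) = -46.99, h(6.9) = -55.51.
Sum = Δx · [h(1.5) + h(2.1) + h(2.7) + ...].
Sum = -154.86.

-154.86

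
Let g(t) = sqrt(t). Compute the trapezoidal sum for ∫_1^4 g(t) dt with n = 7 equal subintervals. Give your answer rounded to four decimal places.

4.6629

Δt = (4 − 1)/7 = 3/7.
g(1) ≈ 1.0000, g(10/7) ≈ 1.1952, g(13/7) ≈ 1.3628, g(16/7) ≈ 1.5119, g(19/7) ≈ 1.6475, g(22/7) ≈ 1.7728, g(25/7) ≈ 1.8898, g(4) ≈ 2.0000.
T_7 = (Δt/2)·[g(t_0) + 2g(t_1) + ... + 2g(t_{6}) + g(t_7)].
Sum ≈ 4.6629.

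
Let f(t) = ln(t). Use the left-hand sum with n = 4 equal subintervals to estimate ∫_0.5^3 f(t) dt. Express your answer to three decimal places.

Δt = (3 − 0.5)/4 = 0.625.
Left endpoints: 0.5, 1.125, 1.75, 2.375.
f(0.5) ≈ -0.693, f(1.125) ≈ 0.118, f(1.75) ≈ 0.560, f(2.375) ≈ 0.865.
Sum = Δt · [f(0.5) + f(1.125) + f(1.75) + f(2.375)].
Sum ≈ 0.531.

0.531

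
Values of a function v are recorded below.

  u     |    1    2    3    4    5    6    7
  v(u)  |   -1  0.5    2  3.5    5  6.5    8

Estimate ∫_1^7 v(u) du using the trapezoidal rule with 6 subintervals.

21

Δu = 1.
T_6 = (1/2)·[(-1) + 2·0.5 + 2·2 + 2·3.5 + 2·5 + 2·6.5 + 8] = 21.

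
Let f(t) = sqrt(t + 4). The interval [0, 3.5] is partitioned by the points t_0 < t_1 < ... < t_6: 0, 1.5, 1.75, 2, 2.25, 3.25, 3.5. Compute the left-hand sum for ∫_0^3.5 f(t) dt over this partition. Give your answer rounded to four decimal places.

7.9713

Subinterval widths: 1.5, 0.25, 0.25, 0.25, 1, 0.25.
Left endpoints: 0, 1.5, 1.75, 2, 2.25, 3.25.
f(0) ≈ 2.0000, f(1.5) ≈ 2.3452, f(1.75) ≈ 2.3979, f(2) ≈ 2.4495, f(2.25) ≈ 2.5000, f(3.25) ≈ 2.6926.
Sum = Σ Δt_i · f(t_i).
Sum ≈ 7.9713.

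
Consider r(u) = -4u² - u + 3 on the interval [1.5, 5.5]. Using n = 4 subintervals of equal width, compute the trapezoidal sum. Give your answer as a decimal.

-222

Δu = (5.5 − 1.5)/4 = 1.
r(1.5) = -7.5, r(2.5) = -24.5, r(3.5) = -49.5, r(4.5) = -82.5, r(5.5) = -123.5.
T_4 = (Δu/2)·[r(u_0) + 2r(u_1) + 2r(u_2) + 2r(u_3) + r(u_4)].
Sum = -222.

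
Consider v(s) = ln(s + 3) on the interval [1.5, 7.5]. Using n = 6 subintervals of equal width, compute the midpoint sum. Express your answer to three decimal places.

Δs = (7.5 − 1.5)/6 = 1.
Midpoints: 2, 3, 4, 5, 6, 7.
v(2) ≈ 1.609, v(3) ≈ 1.792, v(4) ≈ 1.946, v(5) ≈ 2.079, v(6) ≈ 2.197, v(7) ≈ 2.303.
Sum = Δs · [v(2) + v(3) + v(4) + ...].
Sum ≈ 11.926.

11.926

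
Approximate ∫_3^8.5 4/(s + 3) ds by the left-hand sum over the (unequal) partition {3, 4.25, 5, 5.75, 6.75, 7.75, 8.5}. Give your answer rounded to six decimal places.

Subinterval widths: 1.25, 0.75, 0.75, 1, 1, 0.75.
Left endpoints: 3, 4.25, 5, 5.75, 6.75, 7.75.
f(3) = 2/3, f(4.25) = 16/29, f(5) = 0.5, f(5.75) = 16/35, f(6.75) = 16/39, f(7.75) = 16/43.
Sum = Σ Δs_i · f(s_i).
Sum ≈ 2.768595.

2.768595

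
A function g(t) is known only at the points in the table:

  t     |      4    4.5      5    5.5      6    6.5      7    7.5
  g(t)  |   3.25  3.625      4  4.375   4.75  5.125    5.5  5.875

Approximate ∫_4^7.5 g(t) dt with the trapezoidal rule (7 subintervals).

Δt = 0.5.
T_7 = (0.5/2)·[3.25 + 2·3.625 + 2·4 + 2·4.375 + 2·4.75 + 2·5.125 + 2·5.5 + 5.875] = 15.96875.

15.96875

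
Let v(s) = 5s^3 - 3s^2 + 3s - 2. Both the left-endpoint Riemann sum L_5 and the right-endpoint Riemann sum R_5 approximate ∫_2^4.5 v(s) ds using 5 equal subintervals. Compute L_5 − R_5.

L_5 = 340.
R_5 = 527.1875.
L_5 − R_5 = -187.1875.

-187.1875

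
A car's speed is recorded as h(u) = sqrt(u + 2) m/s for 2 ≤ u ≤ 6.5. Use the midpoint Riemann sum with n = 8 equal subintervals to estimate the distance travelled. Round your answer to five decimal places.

Δu = (6.5 − 2)/8 = 0.5625.
Midpoints: 2.28125, 2.84375, 3.40625, 3.96875, 4.53125, 5.09375, 5.65625, 6.21875.
h(2.28125) ≈ 2.06912, h(2.84375) ≈ 2.20085, h(3.40625) ≈ 2.32513, h(3.96875) ≈ 2.44310, h(4.53125) ≈ 2.55563, h(5.09375) ≈ 2.66341, h(5.65625) ≈ 2.76699, h(6.21875) ≈ 2.86684.
Sum = Δu · [h(2.28125) + h(2.84375) + h(3.40625) + ...].
Sum ≈ 11.18873.

11.18873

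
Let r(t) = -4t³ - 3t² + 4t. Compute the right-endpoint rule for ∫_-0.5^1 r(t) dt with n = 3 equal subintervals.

Δt = (1 − (-0.5))/3 = 0.5.
Right endpoints: 0, 0.5, 1.
r(0) = 0, r(0.5) = 0.75, r(1) = -3.
Sum = Δt · [r(0) + r(0.5) + r(1)].
Sum = -1.125.

-1.125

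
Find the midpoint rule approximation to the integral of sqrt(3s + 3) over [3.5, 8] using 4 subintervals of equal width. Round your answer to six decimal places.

20.160492

Δs = (8 − 3.5)/4 = 1.125.
Midpoints: 4.0625, 5.1875, 6.3125, 7.4375.
f(4.0625) ≈ 3.897114, f(5.1875) ≈ 4.308422, f(6.3125) ≈ 4.683748, f(7.4375) ≈ 5.031153.
Sum = Δs · [f(4.0625) + f(5.1875) + f(6.3125) + f(7.4375)].
Sum ≈ 20.160492.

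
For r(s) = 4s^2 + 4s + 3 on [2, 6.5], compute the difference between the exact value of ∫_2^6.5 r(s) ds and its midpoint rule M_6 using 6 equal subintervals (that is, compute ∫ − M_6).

0.84375

Exact integral: ∫_2^6.5 r(s) ds = 445.5.
M_6 = 444.65625.
Error = 445.5 − 444.65625 = 0.84375.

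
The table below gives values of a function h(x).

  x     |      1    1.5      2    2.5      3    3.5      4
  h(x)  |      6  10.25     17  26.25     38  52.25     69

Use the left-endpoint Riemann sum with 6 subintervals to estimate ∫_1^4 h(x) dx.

74.875

Δx = 0.5.
Sum = 0.5·[6 + 10.25 + 17 + 26.25 + 38 + 52.25] = 74.875.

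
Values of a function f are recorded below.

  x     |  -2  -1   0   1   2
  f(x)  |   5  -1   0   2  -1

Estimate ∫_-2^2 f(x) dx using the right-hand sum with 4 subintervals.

Δx = 1.
Sum = 1·[(-1) + 0 + 2 + (-1)] = 0.

0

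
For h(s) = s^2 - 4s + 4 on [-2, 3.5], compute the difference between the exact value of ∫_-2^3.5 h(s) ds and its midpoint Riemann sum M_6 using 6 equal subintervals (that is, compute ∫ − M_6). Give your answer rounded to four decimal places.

Exact integral: ∫_-2^3.5 h(s) ds ≈ 22.458333.
M_6 ≈ 22.073206.
Error ≈ 22.458333 − 22.073206 ≈ 0.3851.

0.3851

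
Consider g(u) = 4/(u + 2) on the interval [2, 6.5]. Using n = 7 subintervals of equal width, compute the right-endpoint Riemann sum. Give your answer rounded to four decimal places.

2.8516

Δu = (6.5 − 2)/7 = 9/14.
Right endpoints: 37/14, 23/7, 55/14, 32/7, 73/14, 41/7, 6.5.
g(37/14) = 56/65, g(23/7) = 28/37, g(55/14) = 56/83, g(32/7) = 14/23, g(73/14) = 56/101, g(41/7) = 28/55, g(6.5) = 8/17.
Sum = Δu · [g(37/14) + g(23/7) + g(55/14) + ...].
Sum ≈ 2.8516.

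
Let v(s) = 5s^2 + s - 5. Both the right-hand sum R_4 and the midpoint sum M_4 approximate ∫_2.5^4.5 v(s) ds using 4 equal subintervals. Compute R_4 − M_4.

R_4 = 141.25.
M_4 = 122.625.
R_4 − M_4 = 18.625.

18.625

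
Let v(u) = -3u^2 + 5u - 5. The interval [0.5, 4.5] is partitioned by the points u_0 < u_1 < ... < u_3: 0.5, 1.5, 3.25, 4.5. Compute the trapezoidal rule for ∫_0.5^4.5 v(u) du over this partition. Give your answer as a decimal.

Subinterval widths: 1, 1.75, 1.25.
v(0.5) = -3.25, v(1.5) = -4.25, v(3.25) = -20.4375, v(4.5) = -43.25.
On each subinterval the trapezoid contributes (Δu_i/2)·[v(u_{i-1}) + v(u_i)].
Sum = -65.15625.

-65.15625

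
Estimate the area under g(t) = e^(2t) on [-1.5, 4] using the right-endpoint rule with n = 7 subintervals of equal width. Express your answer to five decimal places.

Δt = (4 − (-1.5))/7 = 11/14.
Right endpoints: -5/7, 1/14, 6/7, 23/14, 17/7, 45/14, 4.
g(-5/7) ≈ 0.23965, g(1/14) ≈ 1.15356, g(6/7) ≈ 5.55271, g(23/14) ≈ 26.72807, g(17/7) ≈ 128.65609, g(45/14) ≈ 619.28862, g(4) ≈ 2980.95799.
Sum = Δt · [g(-5/7) + g(1/14) + g(6/7) + ...].
Sum ≈ 2956.31025.

2956.31025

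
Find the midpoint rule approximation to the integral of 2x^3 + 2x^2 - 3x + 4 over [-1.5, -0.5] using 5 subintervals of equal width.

6.68

Δx = (-0.5 − (-1.5))/5 = 0.2.
Midpoints: -1.4, -1.2, -1, -0.8, -0.6.
f(-1.4) = 6.632, f(-1.2) = 7.024, f(-1) = 7, f(-0.8) = 6.656, f(-0.6) = 6.088.
Sum = Δx · [f(-1.4) + f(-1.2) + f(-1) + f(-0.8) + f(-0.6)].
Sum = 6.68.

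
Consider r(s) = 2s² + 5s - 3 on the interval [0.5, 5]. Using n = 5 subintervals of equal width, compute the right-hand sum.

Δs = (5 − 0.5)/5 = 0.9.
Right endpoints: 1.4, 2.3, 3.2, 4.1, 5.
r(1.4) = 7.92, r(2.3) = 19.08, r(3.2) = 33.48, r(4.1) = 51.12, r(5) = 72.
Sum = Δs · [r(1.4) + r(2.3) + r(3.2) + r(4.1) + r(5)].
Sum = 165.24.

165.24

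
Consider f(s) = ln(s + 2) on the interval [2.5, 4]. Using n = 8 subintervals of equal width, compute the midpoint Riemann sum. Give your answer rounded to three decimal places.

Δs = (4 − 2.5)/8 = 0.1875.
Midpoints: 2.59375, 2.78125, 2.96875, 3.15625, 3.34375, 3.53125, 3.71875, 3.90625.
f(2.59375) ≈ 1.525, f(2.78125) ≈ 1.565, f(2.96875) ≈ 1.603, f(3.15625) ≈ 1.640, f(3.34375) ≈ 1.676, f(3.53125) ≈ 1.710, f(3.71875) ≈ 1.744, f(3.90625) ≈ 1.776.
Sum = Δs · [f(2.59375) + f(2.78125) + f(2.96875) + ...].
Sum ≈ 2.482.

2.482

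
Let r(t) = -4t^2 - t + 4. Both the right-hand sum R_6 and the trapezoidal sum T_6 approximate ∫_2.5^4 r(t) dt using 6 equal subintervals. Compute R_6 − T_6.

R_6 = -68.5.
T_6 = -63.4375.
R_6 − T_6 = -5.0625.

-5.0625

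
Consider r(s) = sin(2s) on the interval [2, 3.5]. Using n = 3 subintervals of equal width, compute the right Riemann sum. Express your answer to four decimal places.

-0.2907

Δs = (3.5 − 2)/3 = 0.5.
Right endpoints: 2.5, 3, 3.5.
r(2.5) ≈ -0.9589, r(3) ≈ -0.2794, r(3.5) ≈ 0.6570.
Sum = Δs · [r(2.5) + r(3) + r(3.5)].
Sum ≈ -0.2907.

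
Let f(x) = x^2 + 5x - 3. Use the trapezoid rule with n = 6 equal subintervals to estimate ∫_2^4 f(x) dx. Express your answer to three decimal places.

42.704

Δx = (4 − 2)/6 = 1/3.
f(2) = 11, f(7/3) = 127/9, f(8/3) = 157/9, f(3) = 21, f(10/3) = 223/9, f(11/3) = 259/9, f(4) = 33.
T_6 = (Δx/2)·[f(x_0) + 2f(x_1) + ... + 2f(x_{5}) + f(x_6)].
Sum ≈ 42.704.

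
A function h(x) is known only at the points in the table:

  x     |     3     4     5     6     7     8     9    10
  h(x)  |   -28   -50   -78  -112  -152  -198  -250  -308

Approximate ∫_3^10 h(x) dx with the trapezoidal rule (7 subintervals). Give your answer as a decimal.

-1008

Δx = 1.
T_7 = (1/2)·[(-28) + 2·(-50) + 2·(-78) + 2·(-112) + 2·(-152) + 2·(-198) + 2·(-250) + (-308)] = -1008.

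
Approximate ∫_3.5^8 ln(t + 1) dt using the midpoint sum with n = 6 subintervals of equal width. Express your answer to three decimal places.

8.509

Δt = (8 − 3.5)/6 = 0.75.
Midpoints: 3.875, 4.625, 5.375, 6.125, 6.875, 7.625.
f(3.875) ≈ 1.584, f(4.625) ≈ 1.727, f(5.375) ≈ 1.852, f(6.125) ≈ 1.964, f(6.875) ≈ 2.064, f(7.625) ≈ 2.155.
Sum = Δt · [f(3.875) + f(4.625) + f(5.375) + ...].
Sum ≈ 8.509.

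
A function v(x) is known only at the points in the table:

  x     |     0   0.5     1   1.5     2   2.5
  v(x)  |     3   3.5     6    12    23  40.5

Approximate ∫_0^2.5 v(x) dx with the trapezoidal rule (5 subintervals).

Δx = 0.5.
T_5 = (0.5/2)·[3 + 2·3.5 + 2·6 + 2·12 + 2·23 + 40.5] = 33.125.

33.125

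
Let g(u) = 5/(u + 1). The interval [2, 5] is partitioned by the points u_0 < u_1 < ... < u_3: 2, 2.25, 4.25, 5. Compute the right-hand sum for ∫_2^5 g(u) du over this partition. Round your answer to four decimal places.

Subinterval widths: 0.25, 2, 0.75.
Right endpoints: 2.25, 4.25, 5.
g(2.25) = 20/13, g(4.25) = 20/21, g(5) = 5/6.
Sum = Σ Δu_i · g(u_i).
Sum ≈ 2.9144.

2.9144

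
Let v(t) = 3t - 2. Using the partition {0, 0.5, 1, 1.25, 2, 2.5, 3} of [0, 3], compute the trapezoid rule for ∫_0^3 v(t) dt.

Subinterval widths: 0.5, 0.5, 0.25, 0.75, 0.5, 0.5.
v(0) = -2, v(0.5) = -0.5, v(1) = 1, v(1.25) = 1.75, v(2) = 4, v(2.5) = 5.5, v(3) = 7.
On each subinterval the trapezoid contributes (Δt_i/2)·[v(t_{i-1}) + v(t_i)].
Sum = 7.5.

7.5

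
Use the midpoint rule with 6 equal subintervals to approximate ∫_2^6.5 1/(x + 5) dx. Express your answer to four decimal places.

0.4961

Δx = (6.5 − 2)/6 = 0.75.
Midpoints: 2.375, 3.125, 3.875, 4.625, 5.375, 6.125.
f(2.375) = 8/59, f(3.125) = 8/65, f(3.875) = 8/71, f(4.625) = 8/77, f(5.375) = 8/83, f(6.125) = 8/89.
Sum = Δx · [f(2.375) + f(3.125) + f(3.875) + ...].
Sum ≈ 0.4961.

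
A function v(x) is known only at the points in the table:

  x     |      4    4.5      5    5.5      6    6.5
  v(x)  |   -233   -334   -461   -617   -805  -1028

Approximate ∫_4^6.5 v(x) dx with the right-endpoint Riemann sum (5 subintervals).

-1622.5

Δx = 0.5.
Sum = 0.5·[(-334) + (-461) + (-617) + (-805) + (-1028)] = -1622.5.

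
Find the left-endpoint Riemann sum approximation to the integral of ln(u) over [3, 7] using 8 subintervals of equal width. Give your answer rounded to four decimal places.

Δu = (7 − 3)/8 = 0.5.
Left endpoints: 3, 3.5, 4, 4.5, 5, 5.5, 6, 6.5.
f(3) ≈ 1.0986, f(3.5) ≈ 1.2528, f(4) ≈ 1.3863, f(4.5) ≈ 1.5041, f(5) ≈ 1.6094, f(5.5) ≈ 1.7047, f(6) ≈ 1.7918, f(6.5) ≈ 1.8718.
Sum = Δu · [f(3) + f(3.5) + f(4) + ...].
Sum ≈ 6.1097.

6.1097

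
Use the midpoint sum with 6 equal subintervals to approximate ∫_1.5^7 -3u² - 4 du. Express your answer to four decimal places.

-360.4696

Δu = (7 − 1.5)/6 = 11/12.
Midpoints: 47/24, 2.875, 91/24, 113/24, 5.625, 157/24.
f(47/24) = -2977/192, f(2.875) = -28.796875, f(91/24) = -9049/192, f(113/24) = -13537/192, f(5.625) = -98.921875, f(157/24) = -25417/192.
Sum = Δu · [f(47/24) + f(2.875) + f(91/24) + ...].
Sum ≈ -360.4696.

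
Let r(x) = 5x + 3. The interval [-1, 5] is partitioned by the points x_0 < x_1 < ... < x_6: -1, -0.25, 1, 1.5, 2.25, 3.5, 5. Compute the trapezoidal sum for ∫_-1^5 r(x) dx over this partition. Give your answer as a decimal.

Subinterval widths: 0.75, 1.25, 0.5, 0.75, 1.25, 1.5.
r(-1) = -2, r(-0.25) = 1.75, r(1) = 8, r(1.5) = 10.5, r(2.25) = 14.25, r(3.5) = 20.5, r(5) = 28.
On each subinterval the trapezoid contributes (Δx_i/2)·[r(x_{i-1}) + r(x_i)].
Sum = 78.

78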